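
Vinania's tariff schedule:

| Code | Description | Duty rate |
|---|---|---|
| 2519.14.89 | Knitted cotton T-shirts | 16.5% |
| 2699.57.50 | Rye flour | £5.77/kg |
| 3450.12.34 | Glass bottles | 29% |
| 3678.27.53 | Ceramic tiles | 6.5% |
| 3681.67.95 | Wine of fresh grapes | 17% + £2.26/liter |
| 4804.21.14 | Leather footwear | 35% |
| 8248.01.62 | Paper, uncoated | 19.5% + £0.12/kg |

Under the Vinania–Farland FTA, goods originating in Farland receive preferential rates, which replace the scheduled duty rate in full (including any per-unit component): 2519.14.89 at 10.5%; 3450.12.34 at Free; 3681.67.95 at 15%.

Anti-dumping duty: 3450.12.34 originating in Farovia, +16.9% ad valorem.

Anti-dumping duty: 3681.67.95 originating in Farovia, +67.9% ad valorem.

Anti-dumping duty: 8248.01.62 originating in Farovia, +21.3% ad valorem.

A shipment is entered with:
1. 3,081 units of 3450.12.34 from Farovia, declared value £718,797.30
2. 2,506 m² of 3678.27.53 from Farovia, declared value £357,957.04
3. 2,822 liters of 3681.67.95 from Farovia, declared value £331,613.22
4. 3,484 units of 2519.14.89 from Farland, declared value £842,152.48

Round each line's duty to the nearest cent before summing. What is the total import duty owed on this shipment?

£729,538.52

Line 1 (3450.12.34, Farovia, 3,081 units, £718,797.30):
Base rate for 3450.12.34 is 29%.
3450.12.34 has an FTA preferential rate, but origin Farovia is not Farland; base rate stands.
Additional duty on 3450.12.34 from Farovia: +16.9%. Applied ad valorem rate: 29% + 16.9% = 45.9%.
Duty = £718,797.30 × 45.9% = £329,927.96.
Line 2 (3678.27.53, Farovia, 2,506 m², £357,957.04):
Base rate for 3678.27.53 is 6.5%.
Duty = £357,957.04 × 6.5% = £23,267.21.
Line 3 (3681.67.95, Farovia, 2,822 liters, £331,613.22):
Base rate for 3681.67.95 is 17% + £2.26/liter.
3681.67.95 has an FTA preferential rate, but origin Farovia is not Farland; base rate stands.
Additional duty on 3681.67.95 from Farovia: +67.9%. Applied ad valorem rate: 17% + 67.9% = 84.9%.
Duty = £331,613.22 × 84.9% + 2,822 × £2.26 = £287,917.34.
Line 4 (2519.14.89, Farland, 3,484 units, £842,152.48):
Base rate for 2519.14.89 is 16.5%.
Origin Farland qualifies under the Vinania–Farland agreement and 2519.14.89 is covered: preferential rate 10.5% applies instead.
Duty = £842,152.48 × 10.5% = £88,426.01.
Total = £329,927.96 + £23,267.21 + £287,917.34 + £88,426.01 = £729,538.52.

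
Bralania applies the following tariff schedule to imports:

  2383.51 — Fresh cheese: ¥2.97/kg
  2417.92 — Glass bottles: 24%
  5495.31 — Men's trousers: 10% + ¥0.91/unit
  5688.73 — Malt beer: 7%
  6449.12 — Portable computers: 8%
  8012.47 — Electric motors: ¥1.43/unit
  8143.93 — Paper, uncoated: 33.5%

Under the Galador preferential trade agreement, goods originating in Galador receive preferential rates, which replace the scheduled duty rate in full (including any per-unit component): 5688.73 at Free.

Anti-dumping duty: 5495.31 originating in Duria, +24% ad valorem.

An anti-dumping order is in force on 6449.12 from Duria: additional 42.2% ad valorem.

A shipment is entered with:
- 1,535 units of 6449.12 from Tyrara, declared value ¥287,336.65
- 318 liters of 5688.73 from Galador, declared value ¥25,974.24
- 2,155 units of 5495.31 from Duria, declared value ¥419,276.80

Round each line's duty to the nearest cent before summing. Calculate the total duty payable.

¥167,502.09

Line 1 (6449.12, Tyrara, 1,535 units, ¥287,336.65):
Base rate for 6449.12 is 8%.
The additional-duty order on 6449.12 targets Duria, not Tyrara; it does not apply.
Duty = ¥287,336.65 × 8% = ¥22,986.93.
Line 2 (5688.73, Galador, 318 liters, ¥25,974.24):
Base rate for 5688.73 is 7%.
Origin Galador qualifies under the Bralania–Galador agreement and 5688.73 is covered: preferential rate Free applies instead.
Duty = ¥25,974.24 × 0% = ¥0.00.
Line 3 (5495.31, Duria, 2,155 units, ¥419,276.80):
Base rate for 5495.31 is 10% + ¥0.91/unit.
Additional duty on 5495.31 from Duria: +24%. Applied ad valorem rate: 10% + 24% = 34%.
Duty = ¥419,276.80 × 34% + 2,155 × ¥0.91 = ¥144,515.16.
Total = ¥22,986.93 + ¥0.00 + ¥144,515.16 = ¥167,502.09.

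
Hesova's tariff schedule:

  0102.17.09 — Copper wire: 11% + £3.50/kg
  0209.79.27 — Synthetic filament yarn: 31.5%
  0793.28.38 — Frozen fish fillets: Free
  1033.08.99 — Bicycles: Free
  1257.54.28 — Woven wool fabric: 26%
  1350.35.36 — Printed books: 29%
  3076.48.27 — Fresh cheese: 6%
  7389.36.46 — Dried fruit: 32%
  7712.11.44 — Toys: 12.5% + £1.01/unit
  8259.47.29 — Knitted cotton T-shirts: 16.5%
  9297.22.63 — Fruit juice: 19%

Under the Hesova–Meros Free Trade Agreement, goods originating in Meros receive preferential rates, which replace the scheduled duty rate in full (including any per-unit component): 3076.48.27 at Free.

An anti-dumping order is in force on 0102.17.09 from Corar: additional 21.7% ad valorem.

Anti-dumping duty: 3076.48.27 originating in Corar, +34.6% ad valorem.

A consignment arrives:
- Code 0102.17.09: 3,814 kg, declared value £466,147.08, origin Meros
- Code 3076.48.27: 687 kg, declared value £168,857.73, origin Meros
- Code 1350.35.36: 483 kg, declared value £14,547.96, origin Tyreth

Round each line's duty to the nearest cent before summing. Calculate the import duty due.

Line 1 (0102.17.09, Meros, 3,814 kg, £466,147.08):
Base rate for 0102.17.09 is 11% + £3.50/kg.
Origin Meros is the FTA partner but 0102.17.09 is not on the preference list; base rate stands.
The additional-duty order on 0102.17.09 targets Corar, not Meros; it does not apply.
Duty = £466,147.08 × 11% + 3,814 × £3.50 = £64,625.18.
Line 2 (3076.48.27, Meros, 687 kg, £168,857.73):
Base rate for 3076.48.27 is 6%.
Origin Meros qualifies under the Hesova–Meros agreement and 3076.48.27 is covered: preferential rate Free applies instead.
The additional-duty order on 3076.48.27 targets Corar, not Meros; it does not apply.
Duty = £168,857.73 × 0% = £0.00.
Line 3 (1350.35.36, Tyreth, 483 kg, £14,547.96):
Base rate for 1350.35.36 is 29%.
Duty = £14,547.96 × 29% = £4,218.91.
Total = £64,625.18 + £0.00 + £4,218.91 = £68,844.09.

£68,844.09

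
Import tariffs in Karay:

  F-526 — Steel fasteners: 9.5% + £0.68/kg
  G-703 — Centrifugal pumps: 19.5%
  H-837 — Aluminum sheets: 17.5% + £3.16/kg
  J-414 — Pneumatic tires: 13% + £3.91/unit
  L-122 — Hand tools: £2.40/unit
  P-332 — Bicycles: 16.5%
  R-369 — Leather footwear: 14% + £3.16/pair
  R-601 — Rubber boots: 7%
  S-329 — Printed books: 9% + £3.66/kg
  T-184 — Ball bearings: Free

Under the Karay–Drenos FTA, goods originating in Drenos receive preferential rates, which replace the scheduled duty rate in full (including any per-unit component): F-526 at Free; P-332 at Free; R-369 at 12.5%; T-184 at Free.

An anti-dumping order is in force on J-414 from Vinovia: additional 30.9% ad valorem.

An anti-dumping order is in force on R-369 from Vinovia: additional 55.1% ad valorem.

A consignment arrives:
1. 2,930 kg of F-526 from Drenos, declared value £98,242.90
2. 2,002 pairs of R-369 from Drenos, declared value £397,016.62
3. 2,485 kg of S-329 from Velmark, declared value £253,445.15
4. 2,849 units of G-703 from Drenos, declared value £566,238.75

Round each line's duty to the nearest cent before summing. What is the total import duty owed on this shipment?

£191,948.80

Line 1 (F-526, Drenos, 2,930 kg, £98,242.90):
Base rate for F-526 is 9.5% + £0.68/kg.
Origin Drenos qualifies under the Karay–Drenos agreement and F-526 is covered: preferential rate Free applies instead.
Duty = £98,242.90 × 0% = £0.00.
Line 2 (R-369, Drenos, 2,002 pairs, £397,016.62):
Base rate for R-369 is 14% + £3.16/pair.
Origin Drenos qualifies under the Karay–Drenos agreement and R-369 is covered: preferential rate 12.5% applies instead.
The additional-duty order on R-369 targets Vinovia, not Drenos; it does not apply.
Duty = £397,016.62 × 12.5% = £49,627.08.
Line 3 (S-329, Velmark, 2,485 kg, £253,445.15):
Base rate for S-329 is 9% + £3.66/kg.
Duty = £253,445.15 × 9% + 2,485 × £3.66 = £31,905.16.
Line 4 (G-703, Drenos, 2,849 units, £566,238.75):
Base rate for G-703 is 19.5%.
Origin Drenos is the FTA partner but G-703 is not on the preference list; base rate stands.
Duty = £566,238.75 × 19.5% = £110,416.56.
Total = £0.00 + £49,627.08 + £31,905.16 + £110,416.56 = £191,948.80.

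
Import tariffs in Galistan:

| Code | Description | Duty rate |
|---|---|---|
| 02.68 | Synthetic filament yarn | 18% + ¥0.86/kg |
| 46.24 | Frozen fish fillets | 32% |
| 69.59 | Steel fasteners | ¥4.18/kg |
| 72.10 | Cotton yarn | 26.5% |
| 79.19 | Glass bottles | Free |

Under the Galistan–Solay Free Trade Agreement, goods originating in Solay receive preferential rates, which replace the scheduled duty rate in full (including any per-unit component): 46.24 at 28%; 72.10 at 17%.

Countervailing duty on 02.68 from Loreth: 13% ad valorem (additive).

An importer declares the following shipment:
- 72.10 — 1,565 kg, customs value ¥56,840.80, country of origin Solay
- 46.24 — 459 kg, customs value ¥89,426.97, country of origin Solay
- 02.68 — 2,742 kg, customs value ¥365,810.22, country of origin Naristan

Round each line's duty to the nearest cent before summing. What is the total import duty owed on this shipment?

¥102,906.45

Line 1 (72.10, Solay, 1,565 kg, ¥56,840.80):
Base rate for 72.10 is 26.5%.
Origin Solay qualifies under the Galistan–Solay agreement and 72.10 is covered: preferential rate 17% applies instead.
Duty = ¥56,840.80 × 17% = ¥9,662.94.
Line 2 (46.24, Solay, 459 kg, ¥89,426.97):
Base rate for 46.24 is 32%.
Origin Solay qualifies under the Galistan–Solay agreement and 46.24 is covered: preferential rate 28% applies instead.
Duty = ¥89,426.97 × 28% = ¥25,039.55.
Line 3 (02.68, Naristan, 2,742 kg, ¥365,810.22):
Base rate for 02.68 is 18% + ¥0.86/kg.
The additional-duty order on 02.68 targets Loreth, not Naristan; it does not apply.
Duty = ¥365,810.22 × 18% + 2,742 × ¥0.86 = ¥68,203.96.
Total = ¥9,662.94 + ¥25,039.55 + ¥68,203.96 = ¥102,906.45.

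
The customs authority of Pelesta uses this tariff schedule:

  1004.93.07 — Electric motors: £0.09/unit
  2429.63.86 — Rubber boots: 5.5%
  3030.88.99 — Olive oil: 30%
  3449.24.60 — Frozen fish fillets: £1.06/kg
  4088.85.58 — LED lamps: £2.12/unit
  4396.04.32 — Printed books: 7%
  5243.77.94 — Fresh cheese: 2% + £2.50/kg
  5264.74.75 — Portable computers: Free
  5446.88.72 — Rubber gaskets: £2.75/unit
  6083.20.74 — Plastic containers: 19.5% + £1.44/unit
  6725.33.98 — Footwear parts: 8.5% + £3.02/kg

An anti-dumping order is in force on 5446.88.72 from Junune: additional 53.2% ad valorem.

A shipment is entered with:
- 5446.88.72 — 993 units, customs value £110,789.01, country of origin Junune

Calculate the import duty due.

£61,670.50

Line 1 (5446.88.72, Junune, 993 units, £110,789.01):
Base rate for 5446.88.72 is £2.75/unit.
Additional duty on 5446.88.72 from Junune: +53.2% ad valorem. Applied ad valorem rate = 53.2%.
Duty = £110,789.01 × 53.2% + 993 × £2.75 = £61,670.50.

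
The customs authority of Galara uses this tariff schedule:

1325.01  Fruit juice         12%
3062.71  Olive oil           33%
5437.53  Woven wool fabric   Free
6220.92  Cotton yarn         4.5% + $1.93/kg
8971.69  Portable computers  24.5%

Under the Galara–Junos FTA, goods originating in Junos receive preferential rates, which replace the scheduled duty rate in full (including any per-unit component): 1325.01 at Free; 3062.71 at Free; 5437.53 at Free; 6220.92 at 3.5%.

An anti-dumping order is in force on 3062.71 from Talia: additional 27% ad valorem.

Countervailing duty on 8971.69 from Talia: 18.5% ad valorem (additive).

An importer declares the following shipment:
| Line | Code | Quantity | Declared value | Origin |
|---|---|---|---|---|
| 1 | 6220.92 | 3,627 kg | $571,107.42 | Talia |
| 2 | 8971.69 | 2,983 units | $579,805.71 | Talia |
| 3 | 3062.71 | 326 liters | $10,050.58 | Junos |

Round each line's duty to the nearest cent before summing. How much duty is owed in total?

Line 1 (6220.92, Talia, 3,627 kg, $571,107.42):
Base rate for 6220.92 is 4.5% + $1.93/kg.
6220.92 has an FTA preferential rate, but origin Talia is not Junos; base rate stands.
Duty = $571,107.42 × 4.5% + 3,627 × $1.93 = $32,699.94.
Line 2 (8971.69, Talia, 2,983 units, $579,805.71):
Base rate for 8971.69 is 24.5%.
Additional duty on 8971.69 from Talia: +18.5%. Applied ad valorem rate: 24.5% + 18.5% = 43%.
Duty = $579,805.71 × 43% = $249,316.46.
Line 3 (3062.71, Junos, 326 liters, $10,050.58):
Base rate for 3062.71 is 33%.
Origin Junos qualifies under the Galara–Junos agreement and 3062.71 is covered: preferential rate Free applies instead.
The additional-duty order on 3062.71 targets Talia, not Junos; it does not apply.
Duty = $10,050.58 × 0% = $0.00.
Total = $32,699.94 + $249,316.46 + $0.00 = $282,016.40.

$282,016.40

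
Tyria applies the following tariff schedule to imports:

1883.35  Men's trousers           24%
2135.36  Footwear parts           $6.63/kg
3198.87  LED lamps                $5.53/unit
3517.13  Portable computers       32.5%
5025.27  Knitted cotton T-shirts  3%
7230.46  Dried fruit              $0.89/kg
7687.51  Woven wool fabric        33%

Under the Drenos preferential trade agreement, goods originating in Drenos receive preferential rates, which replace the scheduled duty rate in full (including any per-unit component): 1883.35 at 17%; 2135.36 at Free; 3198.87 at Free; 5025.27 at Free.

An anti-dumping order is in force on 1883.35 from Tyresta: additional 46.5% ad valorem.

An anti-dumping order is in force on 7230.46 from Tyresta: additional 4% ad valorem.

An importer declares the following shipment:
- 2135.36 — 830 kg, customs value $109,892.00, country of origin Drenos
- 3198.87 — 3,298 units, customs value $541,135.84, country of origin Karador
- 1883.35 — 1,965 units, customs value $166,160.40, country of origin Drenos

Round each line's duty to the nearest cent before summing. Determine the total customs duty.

Line 1 (2135.36, Drenos, 830 kg, $109,892.00):
Base rate for 2135.36 is $6.63/kg.
Origin Drenos qualifies under the Tyria–Drenos agreement and 2135.36 is covered: preferential rate Free applies instead.
Duty = $109,892.00 × 0% = $0.00.
Line 2 (3198.87, Karador, 3,298 units, $541,135.84):
Base rate for 3198.87 is $5.53/unit.
3198.87 has an FTA preferential rate, but origin Karador is not Drenos; base rate stands.
Duty = 3,298 × $5.53 = $18,237.94.
Line 3 (1883.35, Drenos, 1,965 units, $166,160.40):
Base rate for 1883.35 is 24%.
Origin Drenos qualifies under the Tyria–Drenos agreement and 1883.35 is covered: preferential rate 17% applies instead.
The additional-duty order on 1883.35 targets Tyresta, not Drenos; it does not apply.
Duty = $166,160.40 × 17% = $28,247.27.
Total = $0.00 + $18,237.94 + $28,247.27 = $46,485.21.

$46,485.21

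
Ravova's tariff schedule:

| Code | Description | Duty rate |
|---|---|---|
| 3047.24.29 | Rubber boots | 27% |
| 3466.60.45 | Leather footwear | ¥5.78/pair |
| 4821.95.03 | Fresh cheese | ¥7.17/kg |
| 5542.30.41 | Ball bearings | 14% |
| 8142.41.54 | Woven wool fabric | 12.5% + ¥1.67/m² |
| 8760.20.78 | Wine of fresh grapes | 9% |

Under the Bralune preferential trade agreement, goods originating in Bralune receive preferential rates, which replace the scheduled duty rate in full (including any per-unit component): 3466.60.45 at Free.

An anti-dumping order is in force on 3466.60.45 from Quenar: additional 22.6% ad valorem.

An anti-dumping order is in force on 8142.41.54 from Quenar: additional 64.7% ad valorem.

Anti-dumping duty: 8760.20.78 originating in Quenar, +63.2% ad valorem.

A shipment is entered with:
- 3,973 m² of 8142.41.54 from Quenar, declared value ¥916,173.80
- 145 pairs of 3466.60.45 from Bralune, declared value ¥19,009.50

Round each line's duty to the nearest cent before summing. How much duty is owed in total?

Line 1 (8142.41.54, Quenar, 3,973 m², ¥916,173.80):
Base rate for 8142.41.54 is 12.5% + ¥1.67/m².
Additional duty on 8142.41.54 from Quenar: +64.7%. Applied ad valorem rate: 12.5% + 64.7% = 77.2%.
Duty = ¥916,173.80 × 77.2% + 3,973 × ¥1.67 = ¥713,921.08.
Line 2 (3466.60.45, Bralune, 145 pairs, ¥19,009.50):
Base rate for 3466.60.45 is ¥5.78/pair.
Origin Bralune qualifies under the Ravova–Bralune agreement and 3466.60.45 is covered: preferential rate Free applies instead.
The additional-duty order on 3466.60.45 targets Quenar, not Bralune; it does not apply.
Duty = ¥19,009.50 × 0% = ¥0.00.
Total = ¥713,921.08 + ¥0.00 = ¥713,921.08.

¥713,921.08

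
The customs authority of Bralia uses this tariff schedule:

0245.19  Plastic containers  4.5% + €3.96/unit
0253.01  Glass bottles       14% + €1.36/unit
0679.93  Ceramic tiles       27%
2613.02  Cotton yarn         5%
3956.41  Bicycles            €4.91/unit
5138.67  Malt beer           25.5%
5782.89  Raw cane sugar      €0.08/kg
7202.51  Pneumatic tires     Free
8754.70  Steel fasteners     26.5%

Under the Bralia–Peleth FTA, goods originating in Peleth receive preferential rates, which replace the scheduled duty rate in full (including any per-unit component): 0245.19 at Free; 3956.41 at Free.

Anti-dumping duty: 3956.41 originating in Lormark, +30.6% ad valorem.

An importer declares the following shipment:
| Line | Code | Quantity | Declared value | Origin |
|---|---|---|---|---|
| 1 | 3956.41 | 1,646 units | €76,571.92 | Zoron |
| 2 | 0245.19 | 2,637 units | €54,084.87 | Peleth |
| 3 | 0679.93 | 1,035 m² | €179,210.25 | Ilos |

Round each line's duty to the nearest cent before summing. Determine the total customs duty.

Line 1 (3956.41, Zoron, 1,646 units, €76,571.92):
Base rate for 3956.41 is €4.91/unit.
3956.41 has an FTA preferential rate, but origin Zoron is not Peleth; base rate stands.
The additional-duty order on 3956.41 targets Lormark, not Zoron; it does not apply.
Duty = 1,646 × €4.91 = €8,081.86.
Line 2 (0245.19, Peleth, 2,637 units, €54,084.87):
Base rate for 0245.19 is 4.5% + €3.96/unit.
Origin Peleth qualifies under the Bralia–Peleth agreement and 0245.19 is covered: preferential rate Free applies instead.
Duty = €54,084.87 × 0% = €0.00.
Line 3 (0679.93, Ilos, 1,035 m², €179,210.25):
Base rate for 0679.93 is 27%.
Duty = €179,210.25 × 27% = €48,386.77.
Total = €8,081.86 + €0.00 + €48,386.77 = €56,468.63.

€56,468.63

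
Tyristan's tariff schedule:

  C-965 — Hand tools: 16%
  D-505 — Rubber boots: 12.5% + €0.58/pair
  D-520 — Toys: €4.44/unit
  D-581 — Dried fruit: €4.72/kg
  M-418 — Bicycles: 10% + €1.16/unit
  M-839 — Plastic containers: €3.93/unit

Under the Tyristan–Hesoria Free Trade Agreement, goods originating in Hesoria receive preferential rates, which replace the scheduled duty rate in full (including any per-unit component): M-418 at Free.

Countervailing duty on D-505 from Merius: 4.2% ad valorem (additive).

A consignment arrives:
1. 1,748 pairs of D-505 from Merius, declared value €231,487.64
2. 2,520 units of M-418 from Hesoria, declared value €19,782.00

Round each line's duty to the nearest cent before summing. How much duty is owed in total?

€39,672.28

Line 1 (D-505, Merius, 1,748 pairs, €231,487.64):
Base rate for D-505 is 12.5% + €0.58/pair.
Additional duty on D-505 from Merius: +4.2%. Applied ad valorem rate: 12.5% + 4.2% = 16.7%.
Duty = €231,487.64 × 16.7% + 1,748 × €0.58 = €39,672.28.
Line 2 (M-418, Hesoria, 2,520 units, €19,782.00):
Base rate for M-418 is 10% + €1.16/unit.
Origin Hesoria qualifies under the Tyristan–Hesoria agreement and M-418 is covered: preferential rate Free applies instead.
Duty = €19,782.00 × 0% = €0.00.
Total = €39,672.28 + €0.00 = €39,672.28.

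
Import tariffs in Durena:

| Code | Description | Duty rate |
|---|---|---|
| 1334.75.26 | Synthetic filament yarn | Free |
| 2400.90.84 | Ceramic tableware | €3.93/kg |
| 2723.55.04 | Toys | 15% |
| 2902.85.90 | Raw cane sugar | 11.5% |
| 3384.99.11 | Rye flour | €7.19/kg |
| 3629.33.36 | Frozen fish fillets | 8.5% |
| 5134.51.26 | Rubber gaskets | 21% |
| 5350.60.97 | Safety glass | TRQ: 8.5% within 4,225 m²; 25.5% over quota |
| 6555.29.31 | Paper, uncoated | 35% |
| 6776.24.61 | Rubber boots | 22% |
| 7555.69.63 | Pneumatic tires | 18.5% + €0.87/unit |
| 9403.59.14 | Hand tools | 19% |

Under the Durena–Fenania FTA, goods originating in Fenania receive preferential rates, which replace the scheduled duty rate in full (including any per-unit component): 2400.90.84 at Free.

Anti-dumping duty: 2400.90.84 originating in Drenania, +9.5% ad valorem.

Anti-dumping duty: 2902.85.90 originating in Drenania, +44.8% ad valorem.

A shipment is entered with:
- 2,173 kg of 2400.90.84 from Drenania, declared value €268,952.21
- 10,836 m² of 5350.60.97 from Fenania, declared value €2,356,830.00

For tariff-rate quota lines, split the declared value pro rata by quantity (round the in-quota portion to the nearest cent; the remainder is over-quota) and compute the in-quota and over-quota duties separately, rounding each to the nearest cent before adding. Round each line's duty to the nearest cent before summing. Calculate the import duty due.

€478,862.63

Line 1 (2400.90.84, Drenania, 2,173 kg, €268,952.21):
Base rate for 2400.90.84 is €3.93/kg.
2400.90.84 has an FTA preferential rate, but origin Drenania is not Fenania; base rate stands.
Additional duty on 2400.90.84 from Drenania: +9.5% ad valorem. Applied ad valorem rate = 9.5%.
Duty = €268,952.21 × 9.5% + 2,173 × €3.93 = €34,090.35.
Line 2 (5350.60.97, Fenania, 10,836 m², €2,356,830.00):
Code 5350.60.97 is under a tariff-rate quota (threshold 4,225 m²). In-quota: 4,225 m² at 8.5%; over-quota: 6,611 m² at 25.5%.
Pro-rata value split: in-quota = €2,356,830.00 × 4,225/10,836 = €918,937.50; over-quota = €2,356,830.00 − €918,937.50 = €1,437,892.50.
In-quota duty = €918,937.50 × 8.5% = €78,109.69. Over-quota duty = €1,437,892.50 × 25.5% = €366,662.59.
Line duty = €78,109.69 + €366,662.59 = €444,772.28.
Total = €34,090.35 + €444,772.28 = €478,862.63.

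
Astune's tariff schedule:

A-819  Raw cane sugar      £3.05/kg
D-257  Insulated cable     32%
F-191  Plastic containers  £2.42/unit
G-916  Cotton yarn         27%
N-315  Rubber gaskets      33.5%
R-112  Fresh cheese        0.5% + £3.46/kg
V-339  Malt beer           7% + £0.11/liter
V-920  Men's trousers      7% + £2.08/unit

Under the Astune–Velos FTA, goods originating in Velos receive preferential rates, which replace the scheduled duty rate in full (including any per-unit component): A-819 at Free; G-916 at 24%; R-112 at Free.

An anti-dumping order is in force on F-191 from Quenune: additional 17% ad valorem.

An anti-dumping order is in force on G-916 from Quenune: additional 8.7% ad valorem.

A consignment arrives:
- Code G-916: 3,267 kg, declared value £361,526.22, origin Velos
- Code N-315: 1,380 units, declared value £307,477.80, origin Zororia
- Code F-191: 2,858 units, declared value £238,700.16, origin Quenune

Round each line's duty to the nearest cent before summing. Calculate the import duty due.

Line 1 (G-916, Velos, 3,267 kg, £361,526.22):
Base rate for G-916 is 27%.
Origin Velos qualifies under the Astune–Velos agreement and G-916 is covered: preferential rate 24% applies instead.
The additional-duty order on G-916 targets Quenune, not Velos; it does not apply.
Duty = £361,526.22 × 24% = £86,766.29.
Line 2 (N-315, Zororia, 1,380 units, £307,477.80):
Base rate for N-315 is 33.5%.
Duty = £307,477.80 × 33.5% = £103,005.06.
Line 3 (F-191, Quenune, 2,858 units, £238,700.16):
Base rate for F-191 is £2.42/unit.
Additional duty on F-191 from Quenune: +17% ad valorem. Applied ad valorem rate = 17%.
Duty = £238,700.16 × 17% + 2,858 × £2.42 = £47,495.39.
Total = £86,766.29 + £103,005.06 + £47,495.39 = £237,266.74.

£237,266.74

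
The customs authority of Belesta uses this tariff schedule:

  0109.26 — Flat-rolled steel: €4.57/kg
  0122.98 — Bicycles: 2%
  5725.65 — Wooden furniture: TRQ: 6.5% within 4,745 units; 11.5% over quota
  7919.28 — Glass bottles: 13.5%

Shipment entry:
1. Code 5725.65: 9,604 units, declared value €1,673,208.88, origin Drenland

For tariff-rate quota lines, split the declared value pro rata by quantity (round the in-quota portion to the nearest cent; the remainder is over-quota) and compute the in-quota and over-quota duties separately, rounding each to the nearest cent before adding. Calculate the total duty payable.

Line 1 (5725.65, Drenland, 9,604 units, €1,673,208.88):
Code 5725.65 is under a tariff-rate quota (threshold 4,745 units). In-quota: 4,745 units at 6.5%; over-quota: 4,859 units at 11.5%.
Pro-rata value split: in-quota = €1,673,208.88 × 4,745/9,604 = €826,673.90; over-quota = €1,673,208.88 − €826,673.90 = €846,534.98.
In-quota duty = €826,673.90 × 6.5% = €53,733.80. Over-quota duty = €846,534.98 × 11.5% = €97,351.52.
Line duty = €53,733.80 + €97,351.52 = €151,085.32.

€151,085.32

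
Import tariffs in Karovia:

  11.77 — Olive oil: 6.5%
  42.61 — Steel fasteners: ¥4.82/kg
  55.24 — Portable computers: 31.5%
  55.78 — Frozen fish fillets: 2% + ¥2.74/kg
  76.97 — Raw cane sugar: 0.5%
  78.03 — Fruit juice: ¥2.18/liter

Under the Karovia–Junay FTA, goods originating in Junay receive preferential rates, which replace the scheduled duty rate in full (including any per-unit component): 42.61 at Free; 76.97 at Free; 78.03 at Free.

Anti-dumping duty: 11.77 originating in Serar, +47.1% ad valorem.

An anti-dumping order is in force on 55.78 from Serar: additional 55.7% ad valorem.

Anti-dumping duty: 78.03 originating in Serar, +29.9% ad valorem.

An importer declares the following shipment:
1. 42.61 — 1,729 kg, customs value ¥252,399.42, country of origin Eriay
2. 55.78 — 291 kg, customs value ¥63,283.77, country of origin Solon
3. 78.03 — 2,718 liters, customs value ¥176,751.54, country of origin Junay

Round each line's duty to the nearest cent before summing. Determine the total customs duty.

Line 1 (42.61, Eriay, 1,729 kg, ¥252,399.42):
Base rate for 42.61 is ¥4.82/kg.
42.61 has an FTA preferential rate, but origin Eriay is not Junay; base rate stands.
Duty = 1,729 × ¥4.82 = ¥8,333.78.
Line 2 (55.78, Solon, 291 kg, ¥63,283.77):
Base rate for 55.78 is 2% + ¥2.74/kg.
The additional-duty order on 55.78 targets Serar, not Solon; it does not apply.
Duty = ¥63,283.77 × 2% + 291 × ¥2.74 = ¥2,063.02.
Line 3 (78.03, Junay, 2,718 liters, ¥176,751.54):
Base rate for 78.03 is ¥2.18/liter.
Origin Junay qualifies under the Karovia–Junay agreement and 78.03 is covered: preferential rate Free applies instead.
The additional-duty order on 78.03 targets Serar, not Junay; it does not apply.
Duty = ¥176,751.54 × 0% = ¥0.00.
Total = ¥8,333.78 + ¥2,063.02 + ¥0.00 = ¥10,396.80.

¥10,396.80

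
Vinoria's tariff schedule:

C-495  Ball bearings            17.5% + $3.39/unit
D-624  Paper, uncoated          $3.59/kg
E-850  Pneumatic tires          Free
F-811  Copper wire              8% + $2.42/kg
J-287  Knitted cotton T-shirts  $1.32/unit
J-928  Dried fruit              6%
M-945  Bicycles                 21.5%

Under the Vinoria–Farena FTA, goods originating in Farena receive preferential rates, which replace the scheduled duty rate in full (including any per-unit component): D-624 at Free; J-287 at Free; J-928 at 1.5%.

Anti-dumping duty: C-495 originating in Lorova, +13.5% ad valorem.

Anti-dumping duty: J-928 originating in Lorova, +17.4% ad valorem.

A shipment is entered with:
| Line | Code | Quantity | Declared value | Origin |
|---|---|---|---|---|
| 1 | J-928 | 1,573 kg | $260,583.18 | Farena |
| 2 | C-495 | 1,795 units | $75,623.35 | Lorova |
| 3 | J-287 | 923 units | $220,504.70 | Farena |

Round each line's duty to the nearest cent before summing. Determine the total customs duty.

$33,437.04

Line 1 (J-928, Farena, 1,573 kg, $260,583.18):
Base rate for J-928 is 6%.
Origin Farena qualifies under the Vinoria–Farena agreement and J-928 is covered: preferential rate 1.5% applies instead.
The additional-duty order on J-928 targets Lorova, not Farena; it does not apply.
Duty = $260,583.18 × 1.5% = $3,908.75.
Line 2 (C-495, Lorova, 1,795 units, $75,623.35):
Base rate for C-495 is 17.5% + $3.39/unit.
Additional duty on C-495 from Lorova: +13.5%. Applied ad valorem rate: 17.5% + 13.5% = 31%.
Duty = $75,623.35 × 31% + 1,795 × $3.39 = $29,528.29.
Line 3 (J-287, Farena, 923 units, $220,504.70):
Base rate for J-287 is $1.32/unit.
Origin Farena qualifies under the Vinoria–Farena agreement and J-287 is covered: preferential rate Free applies instead.
Duty = $220,504.70 × 0% = $0.00.
Total = $3,908.75 + $29,528.29 + $0.00 = $33,437.04.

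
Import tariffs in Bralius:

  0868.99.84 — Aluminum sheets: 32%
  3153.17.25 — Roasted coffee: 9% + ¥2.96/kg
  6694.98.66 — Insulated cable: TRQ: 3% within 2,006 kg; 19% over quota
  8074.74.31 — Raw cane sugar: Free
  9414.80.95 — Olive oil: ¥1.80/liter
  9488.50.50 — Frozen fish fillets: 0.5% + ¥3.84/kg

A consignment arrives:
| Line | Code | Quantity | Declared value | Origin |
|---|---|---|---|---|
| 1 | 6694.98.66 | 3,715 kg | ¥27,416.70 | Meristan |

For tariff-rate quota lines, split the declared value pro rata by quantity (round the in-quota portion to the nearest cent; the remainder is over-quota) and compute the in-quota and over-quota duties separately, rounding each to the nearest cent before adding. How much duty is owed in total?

Line 1 (6694.98.66, Meristan, 3,715 kg, ¥27,416.70):
Code 6694.98.66 is under a tariff-rate quota (threshold 2,006 kg). In-quota: 2,006 kg at 3%; over-quota: 1,709 kg at 19%.
Pro-rata value split: in-quota = ¥27,416.70 × 2,006/3,715 = ¥14,804.28; over-quota = ¥27,416.70 − ¥14,804.28 = ¥12,612.42.
In-quota duty = ¥14,804.28 × 3% = ¥444.13. Over-quota duty = ¥12,612.42 × 19% = ¥2,396.36.
Line duty = ¥444.13 + ¥2,396.36 = ¥2,840.49.

¥2,840.49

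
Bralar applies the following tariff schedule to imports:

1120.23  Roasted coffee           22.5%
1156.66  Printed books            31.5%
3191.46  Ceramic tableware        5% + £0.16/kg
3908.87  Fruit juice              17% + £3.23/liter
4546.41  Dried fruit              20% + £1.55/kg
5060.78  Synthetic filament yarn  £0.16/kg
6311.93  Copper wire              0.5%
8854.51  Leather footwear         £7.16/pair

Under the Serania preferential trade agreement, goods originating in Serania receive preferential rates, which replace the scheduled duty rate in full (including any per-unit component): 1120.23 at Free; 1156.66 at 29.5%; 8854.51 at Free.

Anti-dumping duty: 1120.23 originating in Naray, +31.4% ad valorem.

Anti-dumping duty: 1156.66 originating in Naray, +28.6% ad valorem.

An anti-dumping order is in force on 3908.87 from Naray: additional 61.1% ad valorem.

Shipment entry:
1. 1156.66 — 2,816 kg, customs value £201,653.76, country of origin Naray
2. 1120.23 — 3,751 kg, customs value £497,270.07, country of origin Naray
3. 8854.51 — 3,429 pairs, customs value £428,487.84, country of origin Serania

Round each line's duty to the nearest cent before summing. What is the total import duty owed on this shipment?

£389,222.48

Line 1 (1156.66, Naray, 2,816 kg, £201,653.76):
Base rate for 1156.66 is 31.5%.
1156.66 has an FTA preferential rate, but origin Naray is not Serania; base rate stands.
Additional duty on 1156.66 from Naray: +28.6%. Applied ad valorem rate: 31.5% + 28.6% = 60.1%.
Duty = £201,653.76 × 60.1% = £121,193.91.
Line 2 (1120.23, Naray, 3,751 kg, £497,270.07):
Base rate for 1120.23 is 22.5%.
1120.23 has an FTA preferential rate, but origin Naray is not Serania; base rate stands.
Additional duty on 1120.23 from Naray: +31.4%. Applied ad valorem rate: 22.5% + 31.4% = 53.9%.
Duty = £497,270.07 × 53.9% = £268,028.57.
Line 3 (8854.51, Serania, 3,429 pairs, £428,487.84):
Base rate for 8854.51 is £7.16/pair.
Origin Serania qualifies under the Bralar–Serania agreement and 8854.51 is covered: preferential rate Free applies instead.
Duty = £428,487.84 × 0% = £0.00.
Total = £121,193.91 + £268,028.57 + £0.00 = £389,222.48.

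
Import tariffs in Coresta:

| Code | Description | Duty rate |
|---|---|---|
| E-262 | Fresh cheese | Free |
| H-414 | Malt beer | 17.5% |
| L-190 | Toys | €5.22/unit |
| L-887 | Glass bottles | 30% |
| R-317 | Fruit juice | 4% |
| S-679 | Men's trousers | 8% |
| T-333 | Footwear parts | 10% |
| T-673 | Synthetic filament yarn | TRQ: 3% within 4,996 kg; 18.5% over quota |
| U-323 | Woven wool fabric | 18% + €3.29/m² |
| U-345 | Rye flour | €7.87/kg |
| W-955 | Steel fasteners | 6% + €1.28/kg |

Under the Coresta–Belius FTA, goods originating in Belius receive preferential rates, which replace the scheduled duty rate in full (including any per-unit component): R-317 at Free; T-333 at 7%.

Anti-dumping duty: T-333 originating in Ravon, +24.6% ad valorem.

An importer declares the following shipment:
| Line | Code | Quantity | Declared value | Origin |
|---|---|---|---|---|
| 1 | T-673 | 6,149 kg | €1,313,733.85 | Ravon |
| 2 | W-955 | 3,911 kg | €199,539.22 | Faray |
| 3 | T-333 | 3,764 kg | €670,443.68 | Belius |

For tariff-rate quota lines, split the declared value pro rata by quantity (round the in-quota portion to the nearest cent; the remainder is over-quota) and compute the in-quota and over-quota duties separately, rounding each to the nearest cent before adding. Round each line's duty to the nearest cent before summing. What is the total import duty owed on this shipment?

Line 1 (T-673, Ravon, 6,149 kg, €1,313,733.85):
Code T-673 is under a tariff-rate quota (threshold 4,996 kg). In-quota: 4,996 kg at 3%; over-quota: 1,153 kg at 18.5%.
Pro-rata value split: in-quota = €1,313,733.85 × 4,996/6,149 = €1,067,395.40; over-quota = €1,313,733.85 − €1,067,395.40 = €246,338.45.
In-quota duty = €1,067,395.40 × 3% = €32,021.86. Over-quota duty = €246,338.45 × 18.5% = €45,572.61.
Line duty = €32,021.86 + €45,572.61 = €77,594.47.
Line 2 (W-955, Faray, 3,911 kg, €199,539.22):
Base rate for W-955 is 6% + €1.28/kg.
Duty = €199,539.22 × 6% + 3,911 × €1.28 = €16,978.43.
Line 3 (T-333, Belius, 3,764 kg, €670,443.68):
Base rate for T-333 is 10%.
Origin Belius qualifies under the Coresta–Belius agreement and T-333 is covered: preferential rate 7% applies instead.
The additional-duty order on T-333 targets Ravon, not Belius; it does not apply.
Duty = €670,443.68 × 7% = €46,931.06.
Total = €77,594.47 + €16,978.43 + €46,931.06 = €141,503.96.

€141,503.96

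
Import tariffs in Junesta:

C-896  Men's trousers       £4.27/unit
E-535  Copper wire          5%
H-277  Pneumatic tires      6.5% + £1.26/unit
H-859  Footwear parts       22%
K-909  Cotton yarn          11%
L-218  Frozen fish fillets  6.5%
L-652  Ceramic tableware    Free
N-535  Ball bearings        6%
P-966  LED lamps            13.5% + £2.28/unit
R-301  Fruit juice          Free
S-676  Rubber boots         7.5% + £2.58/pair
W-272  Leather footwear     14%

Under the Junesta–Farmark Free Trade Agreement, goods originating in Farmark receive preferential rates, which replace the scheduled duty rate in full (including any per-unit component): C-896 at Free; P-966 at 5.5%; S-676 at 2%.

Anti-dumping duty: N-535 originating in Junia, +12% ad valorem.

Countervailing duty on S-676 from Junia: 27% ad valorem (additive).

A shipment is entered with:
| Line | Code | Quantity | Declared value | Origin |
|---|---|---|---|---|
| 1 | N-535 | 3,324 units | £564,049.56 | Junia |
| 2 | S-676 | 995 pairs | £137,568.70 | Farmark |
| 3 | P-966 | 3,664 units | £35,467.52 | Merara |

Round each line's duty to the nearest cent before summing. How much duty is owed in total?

£117,422.33

Line 1 (N-535, Junia, 3,324 units, £564,049.56):
Base rate for N-535 is 6%.
Additional duty on N-535 from Junia: +12%. Applied ad valorem rate: 6% + 12% = 18%.
Duty = £564,049.56 × 18% = £101,528.92.
Line 2 (S-676, Farmark, 995 pairs, £137,568.70):
Base rate for S-676 is 7.5% + £2.58/pair.
Origin Farmark qualifies under the Junesta–Farmark agreement and S-676 is covered: preferential rate 2% applies instead.
The additional-duty order on S-676 targets Junia, not Farmark; it does not apply.
Duty = £137,568.70 × 2% = £2,751.37.
Line 3 (P-966, Merara, 3,664 units, £35,467.52):
Base rate for P-966 is 13.5% + £2.28/unit.
P-966 has an FTA preferential rate, but origin Merara is not Farmark; base rate stands.
Duty = £35,467.52 × 13.5% + 3,664 × £2.28 = £13,142.04.
Total = £101,528.92 + £2,751.37 + £13,142.04 = £117,422.33.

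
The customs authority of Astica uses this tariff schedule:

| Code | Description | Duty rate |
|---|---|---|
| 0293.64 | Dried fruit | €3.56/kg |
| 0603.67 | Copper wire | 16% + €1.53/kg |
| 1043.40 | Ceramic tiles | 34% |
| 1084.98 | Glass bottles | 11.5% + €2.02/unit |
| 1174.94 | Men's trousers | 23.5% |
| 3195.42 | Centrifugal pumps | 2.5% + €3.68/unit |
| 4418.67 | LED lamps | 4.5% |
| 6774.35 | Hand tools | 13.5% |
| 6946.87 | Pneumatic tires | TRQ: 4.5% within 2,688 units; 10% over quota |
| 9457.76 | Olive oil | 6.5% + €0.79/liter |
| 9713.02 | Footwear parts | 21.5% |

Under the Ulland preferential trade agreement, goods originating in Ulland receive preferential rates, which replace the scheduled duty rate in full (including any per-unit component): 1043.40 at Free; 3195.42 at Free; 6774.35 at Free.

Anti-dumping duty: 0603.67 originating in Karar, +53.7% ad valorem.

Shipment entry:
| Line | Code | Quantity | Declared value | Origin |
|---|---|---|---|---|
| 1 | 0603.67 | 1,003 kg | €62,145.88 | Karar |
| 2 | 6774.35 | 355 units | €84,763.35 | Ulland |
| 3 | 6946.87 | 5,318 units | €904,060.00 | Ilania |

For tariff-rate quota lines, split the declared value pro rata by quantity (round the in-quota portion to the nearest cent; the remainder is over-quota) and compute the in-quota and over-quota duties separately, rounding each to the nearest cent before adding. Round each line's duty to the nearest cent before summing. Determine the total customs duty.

€110,123.47

Line 1 (0603.67, Karar, 1,003 kg, €62,145.88):
Base rate for 0603.67 is 16% + €1.53/kg.
Additional duty on 0603.67 from Karar: +53.7%. Applied ad valorem rate: 16% + 53.7% = 69.7%.
Duty = €62,145.88 × 69.7% + 1,003 × €1.53 = €44,850.27.
Line 2 (6774.35, Ulland, 355 units, €84,763.35):
Base rate for 6774.35 is 13.5%.
Origin Ulland qualifies under the Astica–Ulland agreement and 6774.35 is covered: preferential rate Free applies instead.
Duty = €84,763.35 × 0% = €0.00.
Line 3 (6946.87, Ilania, 5,318 units, €904,060.00):
Code 6946.87 is under a tariff-rate quota (threshold 2,688 units). In-quota: 2,688 units at 4.5%; over-quota: 2,630 units at 10%.
Pro-rata value split: in-quota = €904,060.00 × 2,688/5,318 = €456,960.00; over-quota = €904,060.00 − €456,960.00 = €447,100.00.
In-quota duty = €456,960.00 × 4.5% = €20,563.20. Over-quota duty = €447,100.00 × 10% = €44,710.00.
Line duty = €20,563.20 + €44,710.00 = €65,273.20.
Total = €44,850.27 + €0.00 + €65,273.20 = €110,123.47.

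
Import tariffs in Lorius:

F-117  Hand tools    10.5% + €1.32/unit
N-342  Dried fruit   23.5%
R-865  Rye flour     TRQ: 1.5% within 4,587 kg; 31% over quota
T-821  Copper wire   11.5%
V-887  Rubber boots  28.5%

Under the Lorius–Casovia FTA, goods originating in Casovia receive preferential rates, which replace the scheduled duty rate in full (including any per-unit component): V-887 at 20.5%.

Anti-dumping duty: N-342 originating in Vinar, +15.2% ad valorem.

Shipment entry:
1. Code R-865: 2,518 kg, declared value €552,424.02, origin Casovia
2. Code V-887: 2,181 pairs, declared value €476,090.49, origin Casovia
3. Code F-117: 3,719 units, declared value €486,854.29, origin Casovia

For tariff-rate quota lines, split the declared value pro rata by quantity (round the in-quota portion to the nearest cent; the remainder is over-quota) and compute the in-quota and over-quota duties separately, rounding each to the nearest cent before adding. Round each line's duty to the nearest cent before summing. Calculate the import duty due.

Line 1 (R-865, Casovia, 2,518 kg, €552,424.02):
Code R-865 is under a tariff-rate quota (threshold 4,587 kg). Quantity 2,518 kg is within the quota, so the in-quota rate 1.5% applies to the full value.
Duty = €552,424.02 × 1.5% = €8,286.36.
Line 2 (V-887, Casovia, 2,181 pairs, €476,090.49):
Base rate for V-887 is 28.5%.
Origin Casovia qualifies under the Lorius–Casovia agreement and V-887 is covered: preferential rate 20.5% applies instead.
Duty = €476,090.49 × 20.5% = €97,598.55.
Line 3 (F-117, Casovia, 3,719 units, €486,854.29):
Base rate for F-117 is 10.5% + €1.32/unit.
Origin Casovia is the FTA partner but F-117 is not on the preference list; base rate stands.
Duty = €486,854.29 × 10.5% + 3,719 × €1.32 = €56,028.78.
Total = €8,286.36 + €97,598.55 + €56,028.78 = €161,913.69.

€161,913.69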